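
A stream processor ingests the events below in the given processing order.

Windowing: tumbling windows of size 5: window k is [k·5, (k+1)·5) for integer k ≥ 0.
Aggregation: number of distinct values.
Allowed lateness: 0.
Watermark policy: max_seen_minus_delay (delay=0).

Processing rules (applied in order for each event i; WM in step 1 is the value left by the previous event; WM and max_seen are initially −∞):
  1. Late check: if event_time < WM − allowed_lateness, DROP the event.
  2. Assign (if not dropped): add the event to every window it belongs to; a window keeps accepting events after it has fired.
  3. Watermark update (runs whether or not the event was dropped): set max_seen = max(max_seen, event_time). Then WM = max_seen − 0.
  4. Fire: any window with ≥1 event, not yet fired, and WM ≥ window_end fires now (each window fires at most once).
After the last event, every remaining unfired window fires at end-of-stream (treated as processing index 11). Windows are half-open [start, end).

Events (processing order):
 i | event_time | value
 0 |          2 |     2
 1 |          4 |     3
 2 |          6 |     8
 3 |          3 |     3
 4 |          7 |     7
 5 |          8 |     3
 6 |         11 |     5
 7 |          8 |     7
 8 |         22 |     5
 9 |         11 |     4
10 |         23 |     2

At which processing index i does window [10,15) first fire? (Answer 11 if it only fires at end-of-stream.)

i=0 t=2 v=2: → [0,5); WM=2
i=1 t=4 v=3: → [0,5); WM=4
i=2 t=6 v=8: → [5,10); WM=6; [0,5) fires=2
i=3 t=3 v=3: DROP (t<6-0); WM=6
i=4 t=7 v=7: → [5,10); WM=7
i=5 t=8 v=3: → [5,10); WM=8
i=6 t=11 v=5: → [10,15); WM=11; [5,10) fires=3
i=7 t=8 v=7: DROP (t<11-0); WM=11
i=8 t=22 v=5: → [20,25); WM=22; [10,15) fires=1
i=9 t=11 v=4: DROP (t<22-0); WM=22
i=10 t=23 v=2: → [20,25); WM=23

8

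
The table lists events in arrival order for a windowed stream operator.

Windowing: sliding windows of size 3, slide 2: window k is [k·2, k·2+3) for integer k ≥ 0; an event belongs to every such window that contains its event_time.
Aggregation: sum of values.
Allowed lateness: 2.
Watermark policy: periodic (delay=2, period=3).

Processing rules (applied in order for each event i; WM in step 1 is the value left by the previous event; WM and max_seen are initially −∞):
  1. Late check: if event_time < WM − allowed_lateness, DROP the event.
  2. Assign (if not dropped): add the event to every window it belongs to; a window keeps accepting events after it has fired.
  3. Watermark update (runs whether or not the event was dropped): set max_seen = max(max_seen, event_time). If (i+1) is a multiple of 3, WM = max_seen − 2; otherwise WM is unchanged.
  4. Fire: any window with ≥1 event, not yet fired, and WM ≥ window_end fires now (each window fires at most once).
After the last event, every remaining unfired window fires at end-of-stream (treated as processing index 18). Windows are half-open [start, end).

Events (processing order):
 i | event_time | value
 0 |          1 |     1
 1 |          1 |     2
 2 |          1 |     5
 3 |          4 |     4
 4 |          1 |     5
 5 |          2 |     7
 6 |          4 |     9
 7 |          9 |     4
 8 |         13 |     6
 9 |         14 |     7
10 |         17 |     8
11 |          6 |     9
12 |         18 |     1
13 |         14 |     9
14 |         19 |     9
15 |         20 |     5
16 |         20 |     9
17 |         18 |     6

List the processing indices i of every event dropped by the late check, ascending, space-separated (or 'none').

11

i=0 t=1 v=1: → [0,3); WM=−∞
i=1 t=1 v=2: → [0,3); WM=−∞
i=2 t=1 v=5: → [0,3); WM=-1
i=3 t=4 v=4: → [4,7),[2,5); WM=-1
i=4 t=1 v=5: → [0,3); WM=-1
i=5 t=2 v=7: → [2,5),[0,3); WM=2
i=6 t=4 v=9: → [4,7),[2,5); WM=2
i=7 t=9 v=4: → [8,11); WM=2
i=8 t=13 v=6: → [12,15); WM=11; [0,3) fires=20 [2,5) fires=20 [4,7) fires=13 [8,11) fires=4
i=9 t=14 v=7: → [14,17),[12,15); WM=11
i=10 t=17 v=8: → [16,19); WM=11
i=11 t=6 v=9: DROP (t<11-2); WM=15; [12,15) fires=13
i=12 t=18 v=1: → [18,21),[16,19); WM=15
i=13 t=14 v=9: → [14,17),[12,15); WM=15
i=14 t=19 v=9: → [18,21); WM=17; [14,17) fires=16
i=15 t=20 v=5: → [20,23),[18,21); WM=17
i=16 t=20 v=9: → [20,23),[18,21); WM=17
i=17 t=18 v=6: → [18,21),[16,19); WM=18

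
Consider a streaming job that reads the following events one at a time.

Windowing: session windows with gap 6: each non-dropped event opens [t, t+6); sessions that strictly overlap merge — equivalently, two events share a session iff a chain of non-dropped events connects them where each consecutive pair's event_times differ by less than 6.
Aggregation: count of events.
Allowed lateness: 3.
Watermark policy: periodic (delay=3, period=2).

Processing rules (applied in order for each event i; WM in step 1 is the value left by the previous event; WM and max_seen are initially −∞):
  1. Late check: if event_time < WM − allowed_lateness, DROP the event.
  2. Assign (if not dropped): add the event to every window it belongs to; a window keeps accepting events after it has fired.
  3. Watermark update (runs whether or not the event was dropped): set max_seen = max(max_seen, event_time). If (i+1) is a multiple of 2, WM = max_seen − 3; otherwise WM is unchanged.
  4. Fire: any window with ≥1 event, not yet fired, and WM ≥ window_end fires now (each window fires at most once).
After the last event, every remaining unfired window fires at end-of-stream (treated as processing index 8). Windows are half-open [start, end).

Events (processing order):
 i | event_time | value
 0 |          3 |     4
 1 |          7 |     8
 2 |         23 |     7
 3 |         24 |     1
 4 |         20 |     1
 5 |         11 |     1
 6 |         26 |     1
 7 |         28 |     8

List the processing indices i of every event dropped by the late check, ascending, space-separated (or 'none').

i=0 t=3 v=4: → [3,9); WM=−∞
i=1 t=7 v=8: → [3,13); WM=4
i=2 t=23 v=7: → [23,29); WM=4
i=3 t=24 v=1: → [23,30); WM=21
i=4 t=20 v=1: → [20,30); WM=21
i=5 t=11 v=1: DROP (t<21-3); WM=21
i=6 t=26 v=1: → [20,32); WM=21
i=7 t=28 v=8: → [20,34); WM=25

5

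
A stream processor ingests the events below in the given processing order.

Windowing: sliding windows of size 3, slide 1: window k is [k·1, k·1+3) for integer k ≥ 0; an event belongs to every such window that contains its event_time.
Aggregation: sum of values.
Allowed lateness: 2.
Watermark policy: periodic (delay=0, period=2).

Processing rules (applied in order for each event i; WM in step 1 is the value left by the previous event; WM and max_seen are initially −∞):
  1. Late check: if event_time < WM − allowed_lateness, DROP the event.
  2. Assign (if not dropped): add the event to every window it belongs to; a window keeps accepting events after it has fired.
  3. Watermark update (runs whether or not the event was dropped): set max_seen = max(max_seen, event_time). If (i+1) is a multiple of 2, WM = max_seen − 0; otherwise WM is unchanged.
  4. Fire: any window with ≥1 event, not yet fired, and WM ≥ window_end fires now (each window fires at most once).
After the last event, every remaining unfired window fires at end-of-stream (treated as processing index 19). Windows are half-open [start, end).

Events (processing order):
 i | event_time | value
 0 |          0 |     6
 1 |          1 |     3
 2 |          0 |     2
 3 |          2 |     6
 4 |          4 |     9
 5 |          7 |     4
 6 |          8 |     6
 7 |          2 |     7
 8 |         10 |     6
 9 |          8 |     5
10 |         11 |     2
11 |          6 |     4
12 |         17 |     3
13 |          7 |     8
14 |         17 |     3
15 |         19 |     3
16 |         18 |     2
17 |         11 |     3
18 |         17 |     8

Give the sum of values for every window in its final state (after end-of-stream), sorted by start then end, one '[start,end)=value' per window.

i=0 t=0 v=6: → [0,3); WM=−∞
i=1 t=1 v=3: → [1,4),[0,3); WM=1
i=2 t=0 v=2: → [0,3); WM=1
i=3 t=2 v=6: → [2,5),[1,4),[0,3); WM=2
i=4 t=4 v=9: → [4,7),[3,6),[2,5); WM=2
i=5 t=7 v=4: → [7,10),[6,9),[5,8); WM=7; [0,3) fires=17 [1,4) fires=9 [2,5) fires=15 [3,6) fires=9 [4,7) fires=9
i=6 t=8 v=6: → [8,11),[7,10),[6,9); WM=7
i=7 t=2 v=7: DROP (t<7-2); WM=8; [5,8) fires=4
i=8 t=10 v=6: → [10,13),[9,12),[8,11); WM=8
i=9 t=8 v=5: → [8,11),[7,10),[6,9); WM=10; [6,9) fires=15 [7,10) fires=15
i=10 t=11 v=2: → [11,14),[10,13),[9,12); WM=10
i=11 t=6 v=4: DROP (t<10-2); WM=11; [8,11) fires=17
i=12 t=17 v=3: → [17,20),[16,19),[15,18); WM=11
i=13 t=7 v=8: DROP (t<11-2); WM=17; [9,12) fires=8 [10,13) fires=8 [11,14) fires=2
i=14 t=17 v=3: → [17,20),[16,19),[15,18); WM=17
i=15 t=19 v=3: → [19,22),[18,21),[17,20); WM=19; [15,18) fires=6 [16,19) fires=6
i=16 t=18 v=2: → [18,21),[17,20),[16,19); WM=19
i=17 t=11 v=3: DROP (t<19-2); WM=19
i=18 t=17 v=8: → [17,20),[16,19),[15,18); WM=19

[0,3)=17 [1,4)=9 [2,5)=15 [3,6)=9 [4,7)=9 [5,8)=4 [6,9)=15 [7,10)=15 [8,11)=17 [9,12)=8 [10,13)=8 [11,14)=2 [15,18)=14 [16,19)=16 [17,20)=19 [18,21)=5 [19,22)=3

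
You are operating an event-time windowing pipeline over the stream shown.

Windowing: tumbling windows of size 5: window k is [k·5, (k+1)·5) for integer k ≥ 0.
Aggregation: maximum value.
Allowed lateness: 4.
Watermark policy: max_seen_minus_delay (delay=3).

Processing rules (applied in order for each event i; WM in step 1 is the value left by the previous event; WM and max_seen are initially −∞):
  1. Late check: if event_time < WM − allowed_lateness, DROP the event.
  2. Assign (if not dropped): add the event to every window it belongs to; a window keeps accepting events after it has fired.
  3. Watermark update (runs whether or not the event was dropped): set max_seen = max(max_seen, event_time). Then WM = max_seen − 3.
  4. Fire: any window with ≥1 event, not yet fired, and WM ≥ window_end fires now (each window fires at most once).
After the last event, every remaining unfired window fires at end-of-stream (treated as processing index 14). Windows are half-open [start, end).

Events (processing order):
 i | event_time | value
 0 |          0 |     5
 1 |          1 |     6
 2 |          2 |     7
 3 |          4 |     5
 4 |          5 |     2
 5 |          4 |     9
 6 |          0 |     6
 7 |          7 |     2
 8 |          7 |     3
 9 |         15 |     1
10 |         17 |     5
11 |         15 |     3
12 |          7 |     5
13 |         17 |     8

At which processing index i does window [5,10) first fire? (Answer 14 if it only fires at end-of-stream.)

i=0 t=0 v=5: → [0,5); WM=-3
i=1 t=1 v=6: → [0,5); WM=-2
i=2 t=2 v=7: → [0,5); WM=-1
i=3 t=4 v=5: → [0,5); WM=1
i=4 t=5 v=2: → [5,10); WM=2
i=5 t=4 v=9: → [0,5); WM=2
i=6 t=0 v=6: → [0,5); WM=2
i=7 t=7 v=2: → [5,10); WM=4
i=8 t=7 v=3: → [5,10); WM=4
i=9 t=15 v=1: → [15,20); WM=12; [0,5) fires=9 [5,10) fires=3
i=10 t=17 v=5: → [15,20); WM=14
i=11 t=15 v=3: → [15,20); WM=14
i=12 t=7 v=5: DROP (t<14-4); WM=14
i=13 t=17 v=8: → [15,20); WM=14

9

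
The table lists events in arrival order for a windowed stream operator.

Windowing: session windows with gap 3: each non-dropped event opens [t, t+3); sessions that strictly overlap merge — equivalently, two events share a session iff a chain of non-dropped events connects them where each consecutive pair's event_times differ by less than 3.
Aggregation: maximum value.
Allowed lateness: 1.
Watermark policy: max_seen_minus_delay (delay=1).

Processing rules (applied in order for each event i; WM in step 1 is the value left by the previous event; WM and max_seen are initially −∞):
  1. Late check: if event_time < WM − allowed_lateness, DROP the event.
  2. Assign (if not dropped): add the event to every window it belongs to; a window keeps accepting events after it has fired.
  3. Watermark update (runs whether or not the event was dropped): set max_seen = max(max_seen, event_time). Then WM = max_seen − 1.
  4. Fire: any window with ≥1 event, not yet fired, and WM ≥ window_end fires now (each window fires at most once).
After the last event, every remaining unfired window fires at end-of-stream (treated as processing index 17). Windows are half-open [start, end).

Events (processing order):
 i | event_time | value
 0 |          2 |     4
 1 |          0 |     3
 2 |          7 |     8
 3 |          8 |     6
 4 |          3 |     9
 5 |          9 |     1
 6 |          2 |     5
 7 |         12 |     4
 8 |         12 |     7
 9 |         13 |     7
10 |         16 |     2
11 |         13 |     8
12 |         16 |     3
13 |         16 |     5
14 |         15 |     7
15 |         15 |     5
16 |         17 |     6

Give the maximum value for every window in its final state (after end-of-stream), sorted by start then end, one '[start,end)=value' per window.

i=0 t=2 v=4: → [2,5); WM=1
i=1 t=0 v=3: → [0,5); WM=1
i=2 t=7 v=8: → [7,10); WM=6
i=3 t=8 v=6: → [7,11); WM=7
i=4 t=3 v=9: DROP (t<7-1); WM=7
i=5 t=9 v=1: → [7,12); WM=8
i=6 t=2 v=5: DROP (t<8-1); WM=8
i=7 t=12 v=4: → [12,15); WM=11
i=8 t=12 v=7: → [12,15); WM=11
i=9 t=13 v=7: → [12,16); WM=12
i=10 t=16 v=2: → [16,19); WM=15
i=11 t=13 v=8: DROP (t<15-1); WM=15
i=12 t=16 v=3: → [16,19); WM=15
i=13 t=16 v=5: → [16,19); WM=15
i=14 t=15 v=7: → [12,19); WM=15
i=15 t=15 v=5: → [12,19); WM=15
i=16 t=17 v=6: → [12,20); WM=16

[0,5)=4 [7,12)=8 [12,20)=7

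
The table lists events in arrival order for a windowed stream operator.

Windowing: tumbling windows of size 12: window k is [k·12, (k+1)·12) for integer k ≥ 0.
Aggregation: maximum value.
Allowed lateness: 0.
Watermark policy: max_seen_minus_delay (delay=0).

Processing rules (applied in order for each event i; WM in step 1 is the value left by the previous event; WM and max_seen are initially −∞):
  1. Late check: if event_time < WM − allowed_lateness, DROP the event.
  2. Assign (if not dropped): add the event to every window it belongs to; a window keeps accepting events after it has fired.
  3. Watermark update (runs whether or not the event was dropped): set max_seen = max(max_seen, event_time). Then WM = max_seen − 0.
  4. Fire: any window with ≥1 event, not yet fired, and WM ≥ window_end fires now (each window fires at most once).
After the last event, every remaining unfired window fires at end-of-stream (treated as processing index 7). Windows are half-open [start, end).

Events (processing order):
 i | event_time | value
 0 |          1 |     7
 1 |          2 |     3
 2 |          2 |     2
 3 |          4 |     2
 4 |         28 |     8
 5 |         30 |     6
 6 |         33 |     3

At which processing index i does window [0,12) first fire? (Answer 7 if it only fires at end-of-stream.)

i=0 t=1 v=7: → [0,12); WM=1
i=1 t=2 v=3: → [0,12); WM=2
i=2 t=2 v=2: → [0,12); WM=2
i=3 t=4 v=2: → [0,12); WM=4
i=4 t=28 v=8: → [24,36); WM=28; [0,12) fires=7
i=5 t=30 v=6: → [24,36); WM=30
i=6 t=33 v=3: → [24,36); WM=33

4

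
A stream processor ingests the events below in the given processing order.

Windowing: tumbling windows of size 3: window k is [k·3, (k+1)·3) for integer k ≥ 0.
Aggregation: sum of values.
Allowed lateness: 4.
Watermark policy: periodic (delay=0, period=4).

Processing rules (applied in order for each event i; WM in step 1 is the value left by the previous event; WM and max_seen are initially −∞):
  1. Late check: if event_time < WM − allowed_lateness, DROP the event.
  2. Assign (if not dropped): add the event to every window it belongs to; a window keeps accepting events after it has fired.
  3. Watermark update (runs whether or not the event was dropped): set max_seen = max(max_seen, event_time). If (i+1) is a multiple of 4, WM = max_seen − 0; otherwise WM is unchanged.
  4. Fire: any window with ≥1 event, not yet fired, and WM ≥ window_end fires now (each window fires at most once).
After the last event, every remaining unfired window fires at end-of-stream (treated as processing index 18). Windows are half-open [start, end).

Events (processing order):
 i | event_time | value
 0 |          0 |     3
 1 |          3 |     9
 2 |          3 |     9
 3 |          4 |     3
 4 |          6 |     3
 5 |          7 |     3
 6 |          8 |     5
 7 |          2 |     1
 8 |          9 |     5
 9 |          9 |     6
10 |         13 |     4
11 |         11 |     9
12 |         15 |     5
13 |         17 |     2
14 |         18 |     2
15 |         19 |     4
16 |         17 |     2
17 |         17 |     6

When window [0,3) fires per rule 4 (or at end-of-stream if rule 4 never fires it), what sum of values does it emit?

3

i=0 t=0 v=3: → [0,3); WM=−∞
i=1 t=3 v=9: → [3,6); WM=−∞
i=2 t=3 v=9: → [3,6); WM=−∞
i=3 t=4 v=3: → [3,6); WM=4; [0,3) fires=3
i=4 t=6 v=3: → [6,9); WM=4
i=5 t=7 v=3: → [6,9); WM=4
i=6 t=8 v=5: → [6,9); WM=4
i=7 t=2 v=1: → [0,3); WM=8; [3,6) fires=21
i=8 t=9 v=5: → [9,12); WM=8
i=9 t=9 v=6: → [9,12); WM=8
i=10 t=13 v=4: → [12,15); WM=8
i=11 t=11 v=9: → [9,12); WM=13; [6,9) fires=11 [9,12) fires=20
i=12 t=15 v=5: → [15,18); WM=13
i=13 t=17 v=2: → [15,18); WM=13
i=14 t=18 v=2: → [18,21); WM=13
i=15 t=19 v=4: → [18,21); WM=19; [12,15) fires=4 [15,18) fires=7
i=16 t=17 v=2: → [15,18); WM=19
i=17 t=17 v=6: → [15,18); WM=19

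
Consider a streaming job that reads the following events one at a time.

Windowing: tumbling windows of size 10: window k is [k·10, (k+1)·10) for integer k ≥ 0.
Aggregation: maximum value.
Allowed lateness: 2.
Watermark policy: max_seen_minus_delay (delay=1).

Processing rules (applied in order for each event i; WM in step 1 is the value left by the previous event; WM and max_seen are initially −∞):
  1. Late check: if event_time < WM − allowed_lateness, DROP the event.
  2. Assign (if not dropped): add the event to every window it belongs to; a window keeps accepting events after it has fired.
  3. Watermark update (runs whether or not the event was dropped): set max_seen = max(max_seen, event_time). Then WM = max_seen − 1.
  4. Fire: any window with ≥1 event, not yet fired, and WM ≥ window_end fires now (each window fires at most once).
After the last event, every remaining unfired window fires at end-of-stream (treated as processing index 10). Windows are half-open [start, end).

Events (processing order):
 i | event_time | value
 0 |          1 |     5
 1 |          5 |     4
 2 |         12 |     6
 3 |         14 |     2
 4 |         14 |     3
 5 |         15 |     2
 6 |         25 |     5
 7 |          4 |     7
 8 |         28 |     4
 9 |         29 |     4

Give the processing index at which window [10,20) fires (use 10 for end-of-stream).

6

i=0 t=1 v=5: → [0,10); WM=0
i=1 t=5 v=4: → [0,10); WM=4
i=2 t=12 v=6: → [10,20); WM=11; [0,10) fires=5
i=3 t=14 v=2: → [10,20); WM=13
i=4 t=14 v=3: → [10,20); WM=13
i=5 t=15 v=2: → [10,20); WM=14
i=6 t=25 v=5: → [20,30); WM=24; [10,20) fires=6
i=7 t=4 v=7: DROP (t<24-2); WM=24
i=8 t=28 v=4: → [20,30); WM=27
i=9 t=29 v=4: → [20,30); WM=28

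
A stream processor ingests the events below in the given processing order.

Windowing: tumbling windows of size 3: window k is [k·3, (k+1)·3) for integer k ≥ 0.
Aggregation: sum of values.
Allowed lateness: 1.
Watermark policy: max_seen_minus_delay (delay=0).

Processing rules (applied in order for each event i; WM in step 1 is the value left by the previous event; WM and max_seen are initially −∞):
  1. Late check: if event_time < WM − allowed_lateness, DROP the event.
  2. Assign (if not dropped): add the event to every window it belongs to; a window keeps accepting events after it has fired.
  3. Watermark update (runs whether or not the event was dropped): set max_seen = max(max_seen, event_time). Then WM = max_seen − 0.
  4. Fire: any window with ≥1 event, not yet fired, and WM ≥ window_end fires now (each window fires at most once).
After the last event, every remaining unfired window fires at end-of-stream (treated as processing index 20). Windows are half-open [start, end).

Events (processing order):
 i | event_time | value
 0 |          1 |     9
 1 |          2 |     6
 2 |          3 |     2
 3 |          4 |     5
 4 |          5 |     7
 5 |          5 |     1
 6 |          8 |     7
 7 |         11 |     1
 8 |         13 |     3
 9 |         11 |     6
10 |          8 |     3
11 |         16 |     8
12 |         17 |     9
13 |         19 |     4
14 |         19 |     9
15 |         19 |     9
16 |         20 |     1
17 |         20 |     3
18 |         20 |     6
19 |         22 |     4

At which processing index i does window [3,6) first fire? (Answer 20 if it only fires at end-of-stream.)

i=0 t=1 v=9: → [0,3); WM=1
i=1 t=2 v=6: → [0,3); WM=2
i=2 t=3 v=2: → [3,6); WM=3; [0,3) fires=15
i=3 t=4 v=5: → [3,6); WM=4
i=4 t=5 v=7: → [3,6); WM=5
i=5 t=5 v=1: → [3,6); WM=5
i=6 t=8 v=7: → [6,9); WM=8; [3,6) fires=15
i=7 t=11 v=1: → [9,12); WM=11; [6,9) fires=7
i=8 t=13 v=3: → [12,15); WM=13; [9,12) fires=1
i=9 t=11 v=6: DROP (t<13-1); WM=13
i=10 t=8 v=3: DROP (t<13-1); WM=13
i=11 t=16 v=8: → [15,18); WM=16; [12,15) fires=3
i=12 t=17 v=9: → [15,18); WM=17
i=13 t=19 v=4: → [18,21); WM=19; [15,18) fires=17
i=14 t=19 v=9: → [18,21); WM=19
i=15 t=19 v=9: → [18,21); WM=19
i=16 t=20 v=1: → [18,21); WM=20
i=17 t=20 v=3: → [18,21); WM=20
i=18 t=20 v=6: → [18,21); WM=20
i=19 t=22 v=4: → [21,24); WM=22; [18,21) fires=32

6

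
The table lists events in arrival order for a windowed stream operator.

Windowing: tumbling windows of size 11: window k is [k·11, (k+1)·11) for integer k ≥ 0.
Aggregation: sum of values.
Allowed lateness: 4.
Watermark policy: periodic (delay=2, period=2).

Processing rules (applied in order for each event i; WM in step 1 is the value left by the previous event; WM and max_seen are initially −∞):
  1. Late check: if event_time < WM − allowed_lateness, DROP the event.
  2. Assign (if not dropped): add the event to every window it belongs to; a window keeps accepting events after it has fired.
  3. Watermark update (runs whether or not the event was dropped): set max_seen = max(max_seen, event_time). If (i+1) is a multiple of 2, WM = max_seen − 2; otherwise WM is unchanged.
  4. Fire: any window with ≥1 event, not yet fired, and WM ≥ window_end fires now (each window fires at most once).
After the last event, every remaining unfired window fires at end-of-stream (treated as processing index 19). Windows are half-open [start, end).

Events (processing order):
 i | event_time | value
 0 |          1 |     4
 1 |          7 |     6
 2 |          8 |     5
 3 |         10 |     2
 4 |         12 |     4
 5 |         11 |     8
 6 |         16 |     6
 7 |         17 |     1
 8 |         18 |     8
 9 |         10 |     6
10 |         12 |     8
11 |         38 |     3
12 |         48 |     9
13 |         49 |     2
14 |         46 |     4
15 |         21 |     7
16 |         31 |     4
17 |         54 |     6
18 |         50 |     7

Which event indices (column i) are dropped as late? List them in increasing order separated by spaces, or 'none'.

9 15 16

i=0 t=1 v=4: → [0,11); WM=−∞
i=1 t=7 v=6: → [0,11); WM=5
i=2 t=8 v=5: → [0,11); WM=5
i=3 t=10 v=2: → [0,11); WM=8
i=4 t=12 v=4: → [11,22); WM=8
i=5 t=11 v=8: → [11,22); WM=10
i=6 t=16 v=6: → [11,22); WM=10
i=7 t=17 v=1: → [11,22); WM=15; [0,11) fires=17
i=8 t=18 v=8: → [11,22); WM=15
i=9 t=10 v=6: DROP (t<15-4); WM=16
i=10 t=12 v=8: → [11,22); WM=16
i=11 t=38 v=3: → [33,44); WM=36; [11,22) fires=35
i=12 t=48 v=9: → [44,55); WM=36
i=13 t=49 v=2: → [44,55); WM=47; [33,44) fires=3
i=14 t=46 v=4: → [44,55); WM=47
i=15 t=21 v=7: DROP (t<47-4); WM=47
i=16 t=31 v=4: DROP (t<47-4); WM=47
i=17 t=54 v=6: → [44,55); WM=52
i=18 t=50 v=7: → [44,55); WM=52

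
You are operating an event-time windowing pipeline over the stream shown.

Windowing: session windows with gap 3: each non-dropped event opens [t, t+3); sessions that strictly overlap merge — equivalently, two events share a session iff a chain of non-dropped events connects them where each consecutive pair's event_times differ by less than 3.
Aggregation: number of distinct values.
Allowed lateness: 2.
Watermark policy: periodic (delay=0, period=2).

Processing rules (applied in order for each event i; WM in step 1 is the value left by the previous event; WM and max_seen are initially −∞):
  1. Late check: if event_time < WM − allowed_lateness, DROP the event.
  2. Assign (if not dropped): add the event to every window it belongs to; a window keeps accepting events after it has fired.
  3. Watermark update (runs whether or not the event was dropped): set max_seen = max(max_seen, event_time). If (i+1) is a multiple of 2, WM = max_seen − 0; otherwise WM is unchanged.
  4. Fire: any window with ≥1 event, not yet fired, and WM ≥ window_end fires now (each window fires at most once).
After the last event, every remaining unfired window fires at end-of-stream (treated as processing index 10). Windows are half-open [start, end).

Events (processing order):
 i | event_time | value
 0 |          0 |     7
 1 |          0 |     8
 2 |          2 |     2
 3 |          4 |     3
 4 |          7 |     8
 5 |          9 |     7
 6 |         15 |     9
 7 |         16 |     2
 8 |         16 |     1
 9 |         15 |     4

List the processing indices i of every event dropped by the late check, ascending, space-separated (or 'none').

i=0 t=0 v=7: → [0,3); WM=−∞
i=1 t=0 v=8: → [0,3); WM=0
i=2 t=2 v=2: → [0,5); WM=0
i=3 t=4 v=3: → [0,7); WM=4
i=4 t=7 v=8: → [7,10); WM=4
i=5 t=9 v=7: → [7,12); WM=9
i=6 t=15 v=9: → [15,18); WM=9
i=7 t=16 v=2: → [15,19); WM=16
i=8 t=16 v=1: → [15,19); WM=16
i=9 t=15 v=4: → [15,19); WM=16

none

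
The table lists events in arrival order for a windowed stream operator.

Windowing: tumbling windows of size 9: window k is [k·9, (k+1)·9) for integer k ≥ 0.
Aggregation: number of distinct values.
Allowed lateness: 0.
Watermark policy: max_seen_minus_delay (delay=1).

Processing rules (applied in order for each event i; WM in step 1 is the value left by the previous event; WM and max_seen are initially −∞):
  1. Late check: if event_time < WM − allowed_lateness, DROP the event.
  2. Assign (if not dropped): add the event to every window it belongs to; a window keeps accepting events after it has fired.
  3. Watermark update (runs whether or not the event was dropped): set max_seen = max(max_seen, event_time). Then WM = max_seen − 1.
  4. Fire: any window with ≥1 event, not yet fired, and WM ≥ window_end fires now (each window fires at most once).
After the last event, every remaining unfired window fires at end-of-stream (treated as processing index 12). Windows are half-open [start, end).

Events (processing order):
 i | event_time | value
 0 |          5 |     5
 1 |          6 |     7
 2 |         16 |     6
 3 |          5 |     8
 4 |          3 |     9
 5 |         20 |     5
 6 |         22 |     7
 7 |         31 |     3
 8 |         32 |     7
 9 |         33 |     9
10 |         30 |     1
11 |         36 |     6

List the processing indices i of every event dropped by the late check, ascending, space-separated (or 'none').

3 4 10

i=0 t=5 v=5: → [0,9); WM=4
i=1 t=6 v=7: → [0,9); WM=5
i=2 t=16 v=6: → [9,18); WM=15; [0,9) fires=2
i=3 t=5 v=8: DROP (t<15-0); WM=15
i=4 t=3 v=9: DROP (t<15-0); WM=15
i=5 t=20 v=5: → [18,27); WM=19; [9,18) fires=1
i=6 t=22 v=7: → [18,27); WM=21
i=7 t=31 v=3: → [27,36); WM=30; [18,27) fires=2
i=8 t=32 v=7: → [27,36); WM=31
i=9 t=33 v=9: → [27,36); WM=32
i=10 t=30 v=1: DROP (t<32-0); WM=32
i=11 t=36 v=6: → [36,45); WM=35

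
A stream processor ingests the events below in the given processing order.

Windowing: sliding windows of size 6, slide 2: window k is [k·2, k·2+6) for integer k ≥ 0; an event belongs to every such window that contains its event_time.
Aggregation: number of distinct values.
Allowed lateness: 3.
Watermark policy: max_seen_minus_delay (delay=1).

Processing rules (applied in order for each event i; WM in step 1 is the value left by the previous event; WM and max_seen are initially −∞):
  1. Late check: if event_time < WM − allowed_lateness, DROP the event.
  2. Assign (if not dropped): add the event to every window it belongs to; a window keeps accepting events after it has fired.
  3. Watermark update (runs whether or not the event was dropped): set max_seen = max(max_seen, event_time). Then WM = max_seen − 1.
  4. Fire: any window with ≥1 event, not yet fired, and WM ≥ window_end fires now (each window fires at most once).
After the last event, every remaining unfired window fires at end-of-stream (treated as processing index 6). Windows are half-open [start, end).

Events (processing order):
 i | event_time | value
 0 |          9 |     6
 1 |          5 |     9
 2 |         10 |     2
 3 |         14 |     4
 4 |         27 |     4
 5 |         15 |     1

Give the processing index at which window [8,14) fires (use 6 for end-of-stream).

i=0 t=9 v=6: → [8,14),[6,12),[4,10); WM=8
i=1 t=5 v=9: → [4,10),[2,8),[0,6); WM=8; [0,6) fires=1 [2,8) fires=1
i=2 t=10 v=2: → [10,16),[8,14),[6,12); WM=9
i=3 t=14 v=4: → [14,20),[12,18),[10,16); WM=13; [4,10) fires=2 [6,12) fires=2
i=4 t=27 v=4: → [26,32),[24,30),[22,28); WM=26; [8,14) fires=2 [10,16) fires=2 [12,18) fires=1 [14,20) fires=1
i=5 t=15 v=1: DROP (t<26-3); WM=26

4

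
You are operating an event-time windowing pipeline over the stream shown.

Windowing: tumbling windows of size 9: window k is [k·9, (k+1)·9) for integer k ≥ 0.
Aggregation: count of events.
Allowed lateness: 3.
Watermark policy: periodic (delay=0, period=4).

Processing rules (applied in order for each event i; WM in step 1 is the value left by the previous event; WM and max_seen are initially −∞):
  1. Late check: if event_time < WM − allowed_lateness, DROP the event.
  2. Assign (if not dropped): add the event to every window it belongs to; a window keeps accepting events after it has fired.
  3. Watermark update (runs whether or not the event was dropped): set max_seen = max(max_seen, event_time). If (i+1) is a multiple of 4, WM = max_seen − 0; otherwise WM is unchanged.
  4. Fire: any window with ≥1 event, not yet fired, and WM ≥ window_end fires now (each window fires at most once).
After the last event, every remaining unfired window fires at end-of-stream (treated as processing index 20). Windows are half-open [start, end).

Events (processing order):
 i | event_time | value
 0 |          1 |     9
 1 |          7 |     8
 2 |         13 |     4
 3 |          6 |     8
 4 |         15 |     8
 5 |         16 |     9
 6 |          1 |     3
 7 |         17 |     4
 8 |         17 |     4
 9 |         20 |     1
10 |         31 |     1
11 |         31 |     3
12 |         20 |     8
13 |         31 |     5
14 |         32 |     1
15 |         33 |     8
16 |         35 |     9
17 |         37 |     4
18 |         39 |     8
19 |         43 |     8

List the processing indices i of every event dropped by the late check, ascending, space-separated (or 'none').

i=0 t=1 v=9: → [0,9); WM=−∞
i=1 t=7 v=8: → [0,9); WM=−∞
i=2 t=13 v=4: → [9,18); WM=−∞
i=3 t=6 v=8: → [0,9); WM=13; [0,9) fires=3
i=4 t=15 v=8: → [9,18); WM=13
i=5 t=16 v=9: → [9,18); WM=13
i=6 t=1 v=3: DROP (t<13-3); WM=13
i=7 t=17 v=4: → [9,18); WM=17
i=8 t=17 v=4: → [9,18); WM=17
i=9 t=20 v=1: → [18,27); WM=17
i=10 t=31 v=1: → [27,36); WM=17
i=11 t=31 v=3: → [27,36); WM=31; [9,18) fires=5 [18,27) fires=1
i=12 t=20 v=8: DROP (t<31-3); WM=31
i=13 t=31 v=5: → [27,36); WM=31
i=14 t=32 v=1: → [27,36); WM=31
i=15 t=33 v=8: → [27,36); WM=33
i=16 t=35 v=9: → [27,36); WM=33
i=17 t=37 v=4: → [36,45); WM=33
i=18 t=39 v=8: → [36,45); WM=33
i=19 t=43 v=8: → [36,45); WM=43; [27,36) fires=6

6 12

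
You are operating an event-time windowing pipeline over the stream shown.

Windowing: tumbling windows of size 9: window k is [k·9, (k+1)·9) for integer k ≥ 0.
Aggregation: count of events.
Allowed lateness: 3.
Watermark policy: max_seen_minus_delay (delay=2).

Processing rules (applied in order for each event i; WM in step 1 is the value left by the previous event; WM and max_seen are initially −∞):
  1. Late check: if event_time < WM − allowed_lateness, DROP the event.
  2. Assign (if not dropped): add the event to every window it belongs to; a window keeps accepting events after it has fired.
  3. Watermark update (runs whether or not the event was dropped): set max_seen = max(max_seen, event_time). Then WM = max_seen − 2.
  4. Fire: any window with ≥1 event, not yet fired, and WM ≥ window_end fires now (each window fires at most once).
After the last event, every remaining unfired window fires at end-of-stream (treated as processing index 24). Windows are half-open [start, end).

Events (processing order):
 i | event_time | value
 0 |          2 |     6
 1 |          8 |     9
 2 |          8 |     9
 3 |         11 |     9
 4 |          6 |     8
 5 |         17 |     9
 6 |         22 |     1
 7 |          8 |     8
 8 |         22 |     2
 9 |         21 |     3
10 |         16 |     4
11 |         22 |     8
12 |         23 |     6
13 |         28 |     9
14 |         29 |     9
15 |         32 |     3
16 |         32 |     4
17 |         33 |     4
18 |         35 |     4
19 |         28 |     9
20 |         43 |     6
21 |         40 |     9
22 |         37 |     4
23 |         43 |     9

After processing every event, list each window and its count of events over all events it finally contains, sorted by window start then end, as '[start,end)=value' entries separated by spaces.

i=0 t=2 v=6: → [0,9); WM=0
i=1 t=8 v=9: → [0,9); WM=6
i=2 t=8 v=9: → [0,9); WM=6
i=3 t=11 v=9: → [9,18); WM=9; [0,9) fires=3
i=4 t=6 v=8: → [0,9); WM=9
i=5 t=17 v=9: → [9,18); WM=15
i=6 t=22 v=1: → [18,27); WM=20; [9,18) fires=2
i=7 t=8 v=8: DROP (t<20-3); WM=20
i=8 t=22 v=2: → [18,27); WM=20
i=9 t=21 v=3: → [18,27); WM=20
i=10 t=16 v=4: DROP (t<20-3); WM=20
i=11 t=22 v=8: → [18,27); WM=20
i=12 t=23 v=6: → [18,27); WM=21
i=13 t=28 v=9: → [27,36); WM=26
i=14 t=29 v=9: → [27,36); WM=27; [18,27) fires=5
i=15 t=32 v=3: → [27,36); WM=30
i=16 t=32 v=4: → [27,36); WM=30
i=17 t=33 v=4: → [27,36); WM=31
i=18 t=35 v=4: → [27,36); WM=33
i=19 t=28 v=9: DROP (t<33-3); WM=33
i=20 t=43 v=6: → [36,45); WM=41; [27,36) fires=6
i=21 t=40 v=9: → [36,45); WM=41
i=22 t=37 v=4: DROP (t<41-3); WM=41
i=23 t=43 v=9: → [36,45); WM=41

[0,9)=4 [9,18)=2 [18,27)=5 [27,36)=6 [36,45)=3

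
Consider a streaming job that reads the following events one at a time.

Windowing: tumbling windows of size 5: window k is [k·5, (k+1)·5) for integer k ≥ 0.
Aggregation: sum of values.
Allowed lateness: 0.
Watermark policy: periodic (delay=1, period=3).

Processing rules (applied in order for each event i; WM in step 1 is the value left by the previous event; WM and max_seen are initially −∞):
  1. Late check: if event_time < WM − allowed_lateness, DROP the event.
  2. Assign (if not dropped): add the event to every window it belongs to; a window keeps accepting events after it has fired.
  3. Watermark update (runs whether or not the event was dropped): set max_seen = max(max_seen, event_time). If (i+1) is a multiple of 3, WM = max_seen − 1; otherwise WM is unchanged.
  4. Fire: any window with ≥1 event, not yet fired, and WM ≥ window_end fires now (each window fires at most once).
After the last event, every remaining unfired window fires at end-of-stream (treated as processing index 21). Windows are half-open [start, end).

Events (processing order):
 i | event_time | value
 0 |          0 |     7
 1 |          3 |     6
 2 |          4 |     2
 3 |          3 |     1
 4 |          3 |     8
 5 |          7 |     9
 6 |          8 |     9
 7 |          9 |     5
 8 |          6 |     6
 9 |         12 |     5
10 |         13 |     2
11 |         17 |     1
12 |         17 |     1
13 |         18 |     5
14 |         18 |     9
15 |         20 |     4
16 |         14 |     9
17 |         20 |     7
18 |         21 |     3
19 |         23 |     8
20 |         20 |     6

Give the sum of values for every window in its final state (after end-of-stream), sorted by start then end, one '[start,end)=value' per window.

[0,5)=24 [5,10)=29 [10,15)=7 [15,20)=16 [20,25)=28

i=0 t=0 v=7: → [0,5); WM=−∞
i=1 t=3 v=6: → [0,5); WM=−∞
i=2 t=4 v=2: → [0,5); WM=3
i=3 t=3 v=1: → [0,5); WM=3
i=4 t=3 v=8: → [0,5); WM=3
i=5 t=7 v=9: → [5,10); WM=6; [0,5) fires=24
i=6 t=8 v=9: → [5,10); WM=6
i=7 t=9 v=5: → [5,10); WM=6
i=8 t=6 v=6: → [5,10); WM=8
i=9 t=12 v=5: → [10,15); WM=8
i=10 t=13 v=2: → [10,15); WM=8
i=11 t=17 v=1: → [15,20); WM=16; [5,10) fires=29 [10,15) fires=7
i=12 t=17 v=1: → [15,20); WM=16
i=13 t=18 v=5: → [15,20); WM=16
i=14 t=18 v=9: → [15,20); WM=17
i=15 t=20 v=4: → [20,25); WM=17
i=16 t=14 v=9: DROP (t<17-0); WM=17
i=17 t=20 v=7: → [20,25); WM=19
i=18 t=21 v=3: → [20,25); WM=19
i=19 t=23 v=8: → [20,25); WM=19
i=20 t=20 v=6: → [20,25); WM=22; [15,20) fires=16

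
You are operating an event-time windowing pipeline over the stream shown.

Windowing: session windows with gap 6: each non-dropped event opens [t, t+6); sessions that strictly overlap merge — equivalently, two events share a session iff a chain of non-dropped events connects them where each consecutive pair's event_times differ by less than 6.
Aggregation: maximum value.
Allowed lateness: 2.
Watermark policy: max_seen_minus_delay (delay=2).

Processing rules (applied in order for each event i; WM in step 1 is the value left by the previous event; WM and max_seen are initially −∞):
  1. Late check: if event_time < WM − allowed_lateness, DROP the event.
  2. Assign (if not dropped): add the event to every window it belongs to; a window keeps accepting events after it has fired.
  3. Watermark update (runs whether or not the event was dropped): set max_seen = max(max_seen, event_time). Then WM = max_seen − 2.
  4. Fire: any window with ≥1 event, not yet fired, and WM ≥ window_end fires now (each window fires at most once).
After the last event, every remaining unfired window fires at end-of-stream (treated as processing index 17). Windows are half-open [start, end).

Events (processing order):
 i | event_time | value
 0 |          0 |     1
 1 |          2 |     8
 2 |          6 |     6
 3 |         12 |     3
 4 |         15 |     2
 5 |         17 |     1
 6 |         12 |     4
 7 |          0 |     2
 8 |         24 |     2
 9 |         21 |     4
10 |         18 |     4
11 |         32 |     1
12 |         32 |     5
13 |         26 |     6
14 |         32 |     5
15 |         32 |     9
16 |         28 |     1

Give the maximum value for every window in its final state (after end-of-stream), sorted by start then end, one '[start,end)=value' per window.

[0,12)=8 [12,38)=9

i=0 t=0 v=1: → [0,6); WM=-2
i=1 t=2 v=8: → [0,8); WM=0
i=2 t=6 v=6: → [0,12); WM=4
i=3 t=12 v=3: → [12,18); WM=10
i=4 t=15 v=2: → [12,21); WM=13
i=5 t=17 v=1: → [12,23); WM=15
i=6 t=12 v=4: DROP (t<15-2); WM=15
i=7 t=0 v=2: DROP (t<15-2); WM=15
i=8 t=24 v=2: → [24,30); WM=22
i=9 t=21 v=4: → [12,30); WM=22
i=10 t=18 v=4: DROP (t<22-2); WM=22
i=11 t=32 v=1: → [32,38); WM=30
i=12 t=32 v=5: → [32,38); WM=30
i=13 t=26 v=6: DROP (t<30-2); WM=30
i=14 t=32 v=5: → [32,38); WM=30
i=15 t=32 v=9: → [32,38); WM=30
i=16 t=28 v=1: → [12,38); WM=30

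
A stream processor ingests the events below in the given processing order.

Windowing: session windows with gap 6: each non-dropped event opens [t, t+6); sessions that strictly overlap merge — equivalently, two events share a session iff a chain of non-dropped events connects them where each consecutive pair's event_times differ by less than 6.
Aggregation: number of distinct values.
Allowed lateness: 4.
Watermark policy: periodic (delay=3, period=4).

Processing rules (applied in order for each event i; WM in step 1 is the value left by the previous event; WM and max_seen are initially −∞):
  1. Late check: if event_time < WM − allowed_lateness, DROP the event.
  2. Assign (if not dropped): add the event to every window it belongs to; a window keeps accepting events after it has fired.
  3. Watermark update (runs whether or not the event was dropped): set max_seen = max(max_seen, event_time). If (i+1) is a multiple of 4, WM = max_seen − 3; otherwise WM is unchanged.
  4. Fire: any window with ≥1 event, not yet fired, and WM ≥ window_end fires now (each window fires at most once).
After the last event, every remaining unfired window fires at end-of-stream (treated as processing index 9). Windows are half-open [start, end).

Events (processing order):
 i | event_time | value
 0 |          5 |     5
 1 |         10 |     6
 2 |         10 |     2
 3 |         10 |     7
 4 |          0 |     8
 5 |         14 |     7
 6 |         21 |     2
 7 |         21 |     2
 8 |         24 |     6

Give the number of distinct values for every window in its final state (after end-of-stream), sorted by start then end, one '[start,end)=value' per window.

[5,20)=4 [21,30)=2

i=0 t=5 v=5: → [5,11); WM=−∞
i=1 t=10 v=6: → [5,16); WM=−∞
i=2 t=10 v=2: → [5,16); WM=−∞
i=3 t=10 v=7: → [5,16); WM=7
i=4 t=0 v=8: DROP (t<7-4); WM=7
i=5 t=14 v=7: → [5,20); WM=7
i=6 t=21 v=2: → [21,27); WM=7
i=7 t=21 v=2: → [21,27); WM=18
i=8 t=24 v=6: → [21,30); WM=18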